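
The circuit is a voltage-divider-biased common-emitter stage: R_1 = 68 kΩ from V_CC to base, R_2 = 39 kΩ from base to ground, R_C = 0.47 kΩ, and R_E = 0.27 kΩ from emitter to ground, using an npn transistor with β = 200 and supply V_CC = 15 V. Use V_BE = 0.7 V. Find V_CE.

Thevenize the base divider: V_Th = V_CC·R_2/(R_1+R_2) = 15×39/107 = 5.47 V, R_Th = R_1‖R_2 = 24.8 kΩ.
Base-emitter loop: V_Th = I_B·R_Th + V_BE + (β+1)I_B·R_E, so I_B = (5.47 − 0.7) / (24.8 + 201×0.27) = 0.0603 mA.
I_C = β·I_B = 200×0.0603 = 12.1 mA, and I_E = (β+1)I_B = 12.1 mA.
V_CE = V_CC − I_C·R_C − I_E·R_E = 15 − 12.1×0.47 − 12.1×0.27 = 6.06 V.
V_CE = 6.06 V > 0.2 V confirms active-region operation.

V_CE ≈ 6.1 V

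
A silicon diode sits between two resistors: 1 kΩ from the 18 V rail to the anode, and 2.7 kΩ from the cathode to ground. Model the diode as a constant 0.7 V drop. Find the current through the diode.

I ≈ 4.7 mA

The two resistors are in series with the diode, so KVL gives 18 = I·1 + 0.7 + I·2.7.
I = (18 − 0.7) / (1 + 2.7) kΩ = 17.3 / 3.7 = 4.68 mA.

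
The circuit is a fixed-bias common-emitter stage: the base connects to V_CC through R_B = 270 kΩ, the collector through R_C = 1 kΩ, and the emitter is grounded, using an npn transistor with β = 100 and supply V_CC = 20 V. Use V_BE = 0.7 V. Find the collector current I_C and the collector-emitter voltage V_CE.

Base loop: V_CC = I_B·R_B + V_BE, so I_B = (20 − 0.7)/270 kΩ = 0.0715 mA.
In the active region I_C = β·I_B = 100 × 0.0715 = 7.15 mA.
Collector loop: V_CE = V_CC − I_C·R_C = 20 − 7.15×1 = 12.9 V.
Since V_CE = 12.9 V > V_CE(sat) ≈ 0.2 V, the transistor is in the active region as assumed.

I_C ≈ 7.1 mA, V_CE ≈ 13 V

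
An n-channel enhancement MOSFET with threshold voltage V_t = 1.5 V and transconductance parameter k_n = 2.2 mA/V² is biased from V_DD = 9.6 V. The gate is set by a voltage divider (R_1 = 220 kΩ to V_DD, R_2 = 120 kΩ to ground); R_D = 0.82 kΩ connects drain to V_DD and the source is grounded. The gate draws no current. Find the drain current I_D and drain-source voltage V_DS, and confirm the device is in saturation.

I_D ≈ 3.9 mA, V_DS ≈ 6.4 V

V_G = V_DD·R_2/(R_1+R_2) = 9.6×120/340 = 3.39 V. With the source grounded, V_GS = V_G = 3.39 V.
Assume saturation: I_D = (k_n/2)(V_GS − V_t)² = (2.2/2)×(3.39 − 1.5)² = 1.1×1.89² = 3.92 mA.
V_DS = V_DD − I_D·R_D = 9.6 − 3.92×0.82 = 6.38 V.
Saturation requires V_DS ≥ V_GS − V_t = 1.89 V; 6.38 ≥ 1.89 ✓.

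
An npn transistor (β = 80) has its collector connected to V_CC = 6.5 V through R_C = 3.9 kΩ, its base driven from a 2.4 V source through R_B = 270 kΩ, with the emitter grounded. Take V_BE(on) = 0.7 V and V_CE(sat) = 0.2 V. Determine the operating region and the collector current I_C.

Assume active. Base-emitter loop: I_B = (V_BB − V_BE)/R_B = (2.4 − 0.7)/270 = 0.0063 mA.
I_C = β·I_B = 80×0.0063 = 0.504 mA.
V_CE = V_CC − I_C·R_C = 6.5 − 0.504×3.9 = 4.54 V > V_CE(sat), so the active-region assumption holds.

active; I_C ≈ 0.5 mA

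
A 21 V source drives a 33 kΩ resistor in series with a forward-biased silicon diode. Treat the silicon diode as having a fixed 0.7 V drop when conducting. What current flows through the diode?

I ≈ 0.62 mA

KVL around the loop: 21 = V_D + I·R = 0.7 + I × 33 kΩ.
So I = (21 − 0.7) / 33 kΩ = 20.3 / 33 = 0.615 mA.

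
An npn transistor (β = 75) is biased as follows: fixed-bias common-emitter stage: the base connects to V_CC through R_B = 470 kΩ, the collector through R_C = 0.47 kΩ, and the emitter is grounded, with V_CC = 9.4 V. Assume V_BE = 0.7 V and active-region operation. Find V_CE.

V_CE ≈ 8.7 V

Base loop: V_CC = I_B·R_B + V_BE, so I_B = (9.4 − 0.7)/470 kΩ = 0.0185 mA.
In the active region I_C = β·I_B = 75 × 0.0185 = 1.39 mA.
Collector loop: V_CE = V_CC − I_C·R_C = 9.4 − 1.39×0.47 = 8.75 V.
Since V_CE = 8.75 V > V_CE(sat) ≈ 0.2 V, the transistor is in the active region as assumed.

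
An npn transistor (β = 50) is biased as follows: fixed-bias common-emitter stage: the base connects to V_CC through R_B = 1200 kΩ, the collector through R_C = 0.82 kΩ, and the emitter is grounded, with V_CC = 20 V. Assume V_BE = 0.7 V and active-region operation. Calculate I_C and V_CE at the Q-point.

I_C ≈ 0.8 mA, V_CE ≈ 19 V

Base loop: V_CC = I_B·R_B + V_BE, so I_B = (20 − 0.7)/1200 kΩ = 0.0161 mA.
In the active region I_C = β·I_B = 50 × 0.0161 = 0.804 mA.
Collector loop: V_CE = V_CC − I_C·R_C = 20 − 0.804×0.82 = 19.3 V.
Since V_CE = 19.3 V > V_CE(sat) ≈ 0.2 V, the transistor is in the active region as assumed.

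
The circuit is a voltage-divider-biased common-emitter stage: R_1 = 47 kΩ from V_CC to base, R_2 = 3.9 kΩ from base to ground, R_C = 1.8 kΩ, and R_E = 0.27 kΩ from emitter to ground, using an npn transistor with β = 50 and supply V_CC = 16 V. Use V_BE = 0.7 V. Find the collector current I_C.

Thevenize the base divider: V_Th = V_CC·R_2/(R_1+R_2) = 16×3.9/50.9 = 1.23 V, R_Th = R_1‖R_2 = 3.6 kΩ.
Base-emitter loop: V_Th = I_B·R_Th + V_BE + (β+1)I_B·R_E, so I_B = (1.23 − 0.7) / (3.6 + 51×0.27) = 0.0303 mA.
I_C = β·I_B = 50×0.0303 = 1.51 mA, and I_E = (β+1)I_B = 1.54 mA.
V_CE = V_CC − I_C·R_C − I_E·R_E = 16 − 1.51×1.8 − 1.54×0.27 = 12.9 V.
V_CE = 12.9 V > 0.2 V confirms active-region operation.

I_C ≈ 1.5 mA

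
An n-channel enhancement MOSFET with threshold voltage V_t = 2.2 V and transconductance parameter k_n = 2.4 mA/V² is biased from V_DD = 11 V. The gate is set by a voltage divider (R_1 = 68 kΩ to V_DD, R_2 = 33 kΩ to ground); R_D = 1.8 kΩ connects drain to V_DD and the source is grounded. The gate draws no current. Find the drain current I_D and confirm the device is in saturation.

V_G = V_DD·R_2/(R_1+R_2) = 11×33/101 = 3.59 V. With the source grounded, V_GS = V_G = 3.59 V.
Assume saturation: I_D = (k_n/2)(V_GS − V_t)² = (2.4/2)×(3.59 − 2.2)² = 1.2×1.39² = 2.33 mA.
V_DS = V_DD − I_D·R_D = 11 − 2.33×1.8 = 6.8 V.
Saturation requires V_DS ≥ V_GS − V_t = 1.39 V; 6.8 ≥ 1.39 ✓.

I_D ≈ 2.3 mA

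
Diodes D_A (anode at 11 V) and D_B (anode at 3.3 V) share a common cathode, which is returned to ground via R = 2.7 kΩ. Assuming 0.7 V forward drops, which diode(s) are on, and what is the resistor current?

Only D_A conducts; I_R ≈ 3.8 mA

Assume both conduct. Then node N would need to be at both 11−0.7 = 10.3 V and 3.3−0.7 = 2.6 V, which is impossible.
Assume only D_A conducts: V_N = 11 − 0.7 = 10.3 V, so I_R = 10.3/2.7 = 3.81 mA.
Check D_B: its anode-to-cathode voltage is 3.3 − 10.3 = -7 V < 0.7 V, so it is off. The assumption is consistent.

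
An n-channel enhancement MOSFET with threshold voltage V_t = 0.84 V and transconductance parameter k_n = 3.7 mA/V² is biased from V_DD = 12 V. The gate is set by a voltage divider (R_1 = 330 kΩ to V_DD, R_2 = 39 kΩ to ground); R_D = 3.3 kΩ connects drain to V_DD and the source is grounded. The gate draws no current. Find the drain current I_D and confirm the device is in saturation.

I_D ≈ 0.34 mA

V_G = V_DD·R_2/(R_1+R_2) = 12×39/369 = 1.27 V. With the source grounded, V_GS = V_G = 1.27 V.
Assume saturation: I_D = (k_n/2)(V_GS − V_t)² = (3.7/2)×(1.27 − 0.84)² = 1.85×0.428² = 0.339 mA.
V_DS = V_DD − I_D·R_D = 12 − 0.339×3.3 = 10.9 V.
Saturation requires V_DS ≥ V_GS − V_t = 0.428 V; 10.9 ≥ 0.428 ✓.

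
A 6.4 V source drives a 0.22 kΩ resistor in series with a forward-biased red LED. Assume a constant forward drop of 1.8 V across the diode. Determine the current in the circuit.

I ≈ 21 mA

KVL around the loop: 6.4 = V_D + I·R = 1.8 + I × 0.22 kΩ.
So I = (6.4 − 1.8) / 0.22 kΩ = 4.6 / 0.22 = 20.9 mA.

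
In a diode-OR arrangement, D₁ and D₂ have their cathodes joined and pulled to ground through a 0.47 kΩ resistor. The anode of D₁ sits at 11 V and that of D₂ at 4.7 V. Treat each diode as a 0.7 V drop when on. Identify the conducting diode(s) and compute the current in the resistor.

Only D₁ conducts; I_R ≈ 22 mA

Assume both conduct. Then node N would need to be at both 11−0.7 = 10.3 V and 4.7−0.7 = 4 V, which is impossible.
Assume only D₁ conducts: V_N = 11 − 0.7 = 10.3 V, so I_R = 10.3/0.47 = 21.9 mA.
Check D₂: its anode-to-cathode voltage is 4.7 − 10.3 = -5.6 V < 0.7 V, so it is off. The assumption is consistent.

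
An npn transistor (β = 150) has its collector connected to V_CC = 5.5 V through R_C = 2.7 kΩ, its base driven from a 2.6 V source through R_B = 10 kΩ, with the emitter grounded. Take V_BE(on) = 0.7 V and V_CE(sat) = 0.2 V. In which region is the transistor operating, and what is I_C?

saturation; I_C ≈ 2 mA

Assume active: I_B = (2.6 − 0.7)/10 = 0.19 mA, giving I_C = β·I_B = 28.5 mA.
But then V_CE = 5.5 − 28.5×2.7 = -71.5 V < V_CE(sat) = 0.2 V — impossible in the active region.
So the transistor is saturated. With V_CE = 0.2 V, I_C = (V_CC − 0.2)/R_C = 5.3/2.7 = 1.96 mA.
Check: β·I_B = 28.5 mA > I_C = 1.96 mA, confirming saturation.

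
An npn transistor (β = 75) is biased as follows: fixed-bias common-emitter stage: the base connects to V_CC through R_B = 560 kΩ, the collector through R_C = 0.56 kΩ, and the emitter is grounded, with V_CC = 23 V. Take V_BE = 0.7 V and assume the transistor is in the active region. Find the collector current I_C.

Base loop: V_CC = I_B·R_B + V_BE, so I_B = (23 − 0.7)/560 kΩ = 0.0398 mA.
In the active region I_C = β·I_B = 75 × 0.0398 = 2.99 mA.
Collector loop: V_CE = V_CC − I_C·R_C = 23 − 2.99×0.56 = 21.3 V.
Since V_CE = 21.3 V > V_CE(sat) ≈ 0.2 V, the transistor is in the active region as assumed.

I_C ≈ 3 mA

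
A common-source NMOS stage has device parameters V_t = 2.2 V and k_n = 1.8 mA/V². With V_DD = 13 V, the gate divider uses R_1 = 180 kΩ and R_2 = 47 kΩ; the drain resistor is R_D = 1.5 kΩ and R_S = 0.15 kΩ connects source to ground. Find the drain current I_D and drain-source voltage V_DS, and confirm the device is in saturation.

V_G = V_DD·R_2/(R_1+R_2) = 13×47/227 = 2.69 V.
Assume saturation: I_D = (k_n/2)(V_GS − V_t)² with V_GS = V_G − I_D·R_S = 2.69 − 0.15·I_D.
Substituting gives 0.0203·I_D² − 1.13·I_D + 0.218 = 0, with roots I_D = 0.193 or 55.7 mA.
The root I_D = 55.7 mA gives V_GS = -5.67 V ≤ V_t, so take I_D = 0.193 mA.
Then V_GS = 2.66 V and V_DS = V_DD − I_D(R_D+R_S) = 13 − 0.193×1.65 = 12.7 V.
Saturation requires V_DS ≥ V_GS − V_t = 0.463 V; 12.7 ≥ 0.463 ✓.

I_D ≈ 0.19 mA, V_DS ≈ 13 V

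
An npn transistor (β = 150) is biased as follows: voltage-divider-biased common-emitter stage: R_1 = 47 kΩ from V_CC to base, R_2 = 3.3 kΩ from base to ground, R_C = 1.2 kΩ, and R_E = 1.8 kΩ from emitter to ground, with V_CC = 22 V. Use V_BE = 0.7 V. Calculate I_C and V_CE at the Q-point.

Thevenize the base divider: V_Th = V_CC·R_2/(R_1+R_2) = 22×3.3/50.3 = 1.44 V, R_Th = R_1‖R_2 = 3.08 kΩ.
Base-emitter loop: V_Th = I_B·R_Th + V_BE + (β+1)I_B·R_E, so I_B = (1.44 − 0.7) / (3.08 + 151×1.8) = 0.0027 mA.
I_C = β·I_B = 150×0.0027 = 0.406 mA, and I_E = (β+1)I_B = 0.408 mA.
V_CE = V_CC − I_C·R_C − I_E·R_E = 22 − 0.406×1.2 − 0.408×1.8 = 20.8 V.
V_CE = 20.8 V > 0.2 V confirms active-region operation.

I_C ≈ 0.41 mA, V_CE ≈ 21 V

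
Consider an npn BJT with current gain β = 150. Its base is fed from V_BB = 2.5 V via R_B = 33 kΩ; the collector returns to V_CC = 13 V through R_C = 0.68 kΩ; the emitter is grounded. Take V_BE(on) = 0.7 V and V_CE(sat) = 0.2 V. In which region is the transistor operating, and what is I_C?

Assume active. Base-emitter loop: I_B = (V_BB − V_BE)/R_B = (2.5 − 0.7)/33 = 0.0545 mA.
I_C = β·I_B = 150×0.0545 = 8.18 mA.
V_CE = V_CC − I_C·R_C = 13 − 8.18×0.68 = 7.44 V > V_CE(sat), so the active-region assumption holds.

active; I_C ≈ 8.2 mA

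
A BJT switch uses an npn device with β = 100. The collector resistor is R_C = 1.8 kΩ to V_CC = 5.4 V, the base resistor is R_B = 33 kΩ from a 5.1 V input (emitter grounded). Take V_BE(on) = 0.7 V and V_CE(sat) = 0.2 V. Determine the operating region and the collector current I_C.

Assume active: I_B = (5.1 − 0.7)/33 = 0.133 mA, giving I_C = β·I_B = 13.3 mA.
But then V_CE = 5.4 − 13.3×1.8 = -18.6 V < V_CE(sat) = 0.2 V — impossible in the active region.
So the transistor is saturated. With V_CE = 0.2 V, I_C = (V_CC − 0.2)/R_C = 5.2/1.8 = 2.89 mA.
Check: β·I_B = 13.3 mA > I_C = 2.89 mA, confirming saturation.

saturation; I_C ≈ 2.9 mA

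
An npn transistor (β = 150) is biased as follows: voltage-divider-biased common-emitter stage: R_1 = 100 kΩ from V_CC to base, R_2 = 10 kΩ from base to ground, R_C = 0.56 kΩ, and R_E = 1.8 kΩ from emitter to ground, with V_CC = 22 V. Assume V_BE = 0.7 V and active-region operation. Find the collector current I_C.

Thevenize the base divider: V_Th = V_CC·R_2/(R_1+R_2) = 22×10/110 = 2 V, R_Th = R_1‖R_2 = 9.09 kΩ.
Base-emitter loop: V_Th = I_B·R_Th + V_BE + (β+1)I_B·R_E, so I_B = (2 − 0.7) / (9.09 + 151×1.8) = 0.00463 mA.
I_C = β·I_B = 150×0.00463 = 0.694 mA, and I_E = (β+1)I_B = 0.699 mA.
V_CE = V_CC − I_C·R_C − I_E·R_E = 22 − 0.694×0.56 − 0.699×1.8 = 20.4 V.
V_CE = 20.4 V > 0.2 V confirms active-region operation.

I_C ≈ 0.69 mA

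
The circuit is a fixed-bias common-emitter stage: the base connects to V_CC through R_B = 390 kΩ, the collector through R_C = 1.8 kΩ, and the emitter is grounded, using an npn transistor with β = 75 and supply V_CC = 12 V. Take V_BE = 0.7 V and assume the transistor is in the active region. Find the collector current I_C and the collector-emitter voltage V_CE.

I_C ≈ 2.2 mA, V_CE ≈ 8.1 V

Base loop: V_CC = I_B·R_B + V_BE, so I_B = (12 − 0.7)/390 kΩ = 0.029 mA.
In the active region I_C = β·I_B = 75 × 0.029 = 2.17 mA.
Collector loop: V_CE = V_CC − I_C·R_C = 12 − 2.17×1.8 = 8.09 V.
Since V_CE = 8.09 V > V_CE(sat) ≈ 0.2 V, the transistor is in the active region as assumed.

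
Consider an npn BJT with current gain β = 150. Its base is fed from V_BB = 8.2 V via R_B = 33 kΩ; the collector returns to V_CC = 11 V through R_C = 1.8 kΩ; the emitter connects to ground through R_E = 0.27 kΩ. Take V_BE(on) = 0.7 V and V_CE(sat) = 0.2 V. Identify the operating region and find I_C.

saturation; I_C ≈ 5.2 mA

Assume active: I_B = (8.2 − 0.7)/(33 + 151×0.27) = 0.102 mA, I_C = β·I_B = 15.3 mA.
Then V_CE = 11 − 15.3×1.8 − 15.4×0.27 = -20.6 V < 0.2 V — the active assumption fails.
Re-solve with V_CE = 0.2 V. KCL at the emitter: V_E/R_E = (V_BB−0.7−V_E)/R_B + (V_CC−0.2−V_E)/R_C, giving V_E = 1.45 V.
I_C = (V_CC − 0.2 − V_E)/R_C = (10.8 − 1.45)/1.8 = 5.19 mA.
Check: I_B = (7.5 − 1.45)/33 = 0.183 mA, and β·I_B = 27.5 mA > I_C, confirming saturation.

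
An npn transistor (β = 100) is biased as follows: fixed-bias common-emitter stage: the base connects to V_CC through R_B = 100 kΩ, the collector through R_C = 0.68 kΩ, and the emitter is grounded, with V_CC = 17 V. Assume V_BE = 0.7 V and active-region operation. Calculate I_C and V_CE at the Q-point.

I_C ≈ 16 mA, V_CE ≈ 5.9 V

Base loop: V_CC = I_B·R_B + V_BE, so I_B = (17 − 0.7)/100 kΩ = 0.163 mA.
In the active region I_C = β·I_B = 100 × 0.163 = 16.3 mA.
Collector loop: V_CE = V_CC − I_C·R_C = 17 − 16.3×0.68 = 5.92 V.
Since V_CE = 5.92 V > V_CE(sat) ≈ 0.2 V, the transistor is in the active region as assumed.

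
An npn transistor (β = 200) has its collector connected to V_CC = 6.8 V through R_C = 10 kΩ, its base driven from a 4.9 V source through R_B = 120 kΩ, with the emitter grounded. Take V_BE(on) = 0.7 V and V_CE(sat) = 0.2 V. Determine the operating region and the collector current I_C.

saturation; I_C ≈ 0.66 mA

Assume active: I_B = (4.9 − 0.7)/120 = 0.035 mA, giving I_C = β·I_B = 7 mA.
But then V_CE = 6.8 − 7×10 = -63.2 V < V_CE(sat) = 0.2 V — impossible in the active region.
So the transistor is saturated. With V_CE = 0.2 V, I_C = (V_CC − 0.2)/R_C = 6.6/10 = 0.66 mA.
Check: β·I_B = 7 mA > I_C = 0.66 mA, confirming saturation.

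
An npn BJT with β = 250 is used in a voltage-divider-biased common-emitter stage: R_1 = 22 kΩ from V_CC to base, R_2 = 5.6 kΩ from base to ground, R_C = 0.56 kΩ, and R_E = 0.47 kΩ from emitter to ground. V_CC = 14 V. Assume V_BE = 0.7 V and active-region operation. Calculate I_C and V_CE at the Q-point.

I_C ≈ 4.4 mA, V_CE ≈ 9.5 V

Thevenize the base divider: V_Th = V_CC·R_2/(R_1+R_2) = 14×5.6/27.6 = 2.84 V, R_Th = R_1‖R_2 = 4.46 kΩ.
Base-emitter loop: V_Th = I_B·R_Th + V_BE + (β+1)I_B·R_E, so I_B = (2.84 − 0.7) / (4.46 + 251×0.47) = 0.0175 mA.
I_C = β·I_B = 250×0.0175 = 4.37 mA, and I_E = (β+1)I_B = 4.39 mA.
V_CE = V_CC − I_C·R_C − I_E·R_E = 14 − 4.37×0.56 − 4.39×0.47 = 9.49 V.
V_CE = 9.49 V > 0.2 V confirms active-region operation.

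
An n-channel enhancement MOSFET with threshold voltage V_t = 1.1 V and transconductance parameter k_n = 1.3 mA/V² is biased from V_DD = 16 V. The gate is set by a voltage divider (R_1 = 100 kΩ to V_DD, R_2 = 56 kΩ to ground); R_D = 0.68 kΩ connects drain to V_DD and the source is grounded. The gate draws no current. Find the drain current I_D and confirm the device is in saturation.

V_G = V_DD·R_2/(R_1+R_2) = 16×56/156 = 5.74 V. With the source grounded, V_GS = V_G = 5.74 V.
Assume saturation: I_D = (k_n/2)(V_GS − V_t)² = (1.3/2)×(5.74 − 1.1)² = 0.65×4.64² = 14 mA.
V_DS = V_DD − I_D·R_D = 16 − 14×0.68 = 6.47 V.
Saturation requires V_DS ≥ V_GS − V_t = 4.64 V; 6.47 ≥ 4.64 ✓.

I_D ≈ 14 mA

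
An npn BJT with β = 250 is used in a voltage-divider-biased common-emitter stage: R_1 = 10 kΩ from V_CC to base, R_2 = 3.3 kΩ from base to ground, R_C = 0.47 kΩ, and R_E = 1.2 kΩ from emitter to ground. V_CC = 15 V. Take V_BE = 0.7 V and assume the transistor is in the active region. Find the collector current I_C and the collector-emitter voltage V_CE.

Thevenize the base divider: V_Th = V_CC·R_2/(R_1+R_2) = 15×3.3/13.3 = 3.72 V, R_Th = R_1‖R_2 = 2.48 kΩ.
Base-emitter loop: V_Th = I_B·R_Th + V_BE + (β+1)I_B·R_E, so I_B = (3.72 − 0.7) / (2.48 + 251×1.2) = 0.00995 mA.
I_C = β·I_B = 250×0.00995 = 2.49 mA, and I_E = (β+1)I_B = 2.5 mA.
V_CE = V_CC − I_C·R_C − I_E·R_E = 15 − 2.49×0.47 − 2.5×1.2 = 10.8 V.
V_CE = 10.8 V > 0.2 V confirms active-region operation.

I_C ≈ 2.5 mA, V_CE ≈ 11 V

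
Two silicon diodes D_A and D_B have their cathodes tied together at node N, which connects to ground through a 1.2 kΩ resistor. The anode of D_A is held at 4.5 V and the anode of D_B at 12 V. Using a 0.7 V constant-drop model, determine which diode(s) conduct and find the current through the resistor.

Assume both conduct. Then node N would need to be at both 4.5−0.7 = 3.8 V and 12−0.7 = 11.3 V, which is impossible.
Assume only D_B conducts: V_N = 12 − 0.7 = 11.3 V, so I_R = 11.3/1.2 = 9.42 mA.
Check D_A: its anode-to-cathode voltage is 4.5 − 11.3 = -6.8 V < 0.7 V, so it is off. The assumption is consistent.

Only D_B conducts; I_R ≈ 9.4 mA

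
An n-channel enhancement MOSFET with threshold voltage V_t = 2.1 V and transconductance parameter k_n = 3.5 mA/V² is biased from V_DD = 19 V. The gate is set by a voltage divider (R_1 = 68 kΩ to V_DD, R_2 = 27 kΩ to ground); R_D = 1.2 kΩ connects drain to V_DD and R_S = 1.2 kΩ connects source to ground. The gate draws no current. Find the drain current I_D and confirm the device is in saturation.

V_G = V_DD·R_2/(R_1+R_2) = 19×27/95 = 5.4 V.
Assume saturation: I_D = (k_n/2)(V_GS − V_t)² with V_GS = V_G − I_D·R_S = 5.4 − 1.2·I_D.
Substituting gives 2.52·I_D² − 14.9·I_D + 19.1 = 0, with roots I_D = 1.89 or 4.01 mA.
The root I_D = 4.01 mA gives V_GS = 0.586 V ≤ V_t, so take I_D = 1.89 mA.
Then V_GS = 3.14 V and V_DS = V_DD − I_D(R_D+R_S) = 19 − 1.89×2.4 = 14.5 V.
Saturation requires V_DS ≥ V_GS − V_t = 1.04 V; 14.5 ≥ 1.04 ✓.

I_D ≈ 1.9 mA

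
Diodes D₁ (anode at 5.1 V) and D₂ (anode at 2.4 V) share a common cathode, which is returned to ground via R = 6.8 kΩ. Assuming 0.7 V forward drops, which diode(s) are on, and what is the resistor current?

Assume both conduct. Then node N would need to be at both 5.1−0.7 = 4.4 V and 2.4−0.7 = 1.7 V, which is impossible.
Assume only D₁ conducts: V_N = 5.1 − 0.7 = 4.4 V, so I_R = 4.4/6.8 = 0.647 mA.
Check D₂: its anode-to-cathode voltage is 2.4 − 4.4 = -2 V < 0.7 V, so it is off. The assumption is consistent.

Only D₁ conducts; I_R ≈ 0.65 mA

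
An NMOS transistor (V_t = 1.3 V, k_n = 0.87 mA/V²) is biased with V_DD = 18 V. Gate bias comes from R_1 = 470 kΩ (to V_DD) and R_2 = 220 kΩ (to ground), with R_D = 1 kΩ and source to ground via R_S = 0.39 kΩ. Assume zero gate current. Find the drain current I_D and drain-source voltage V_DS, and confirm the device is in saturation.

I_D ≈ 3.8 mA, V_DS ≈ 13 V

V_G = V_DD·R_2/(R_1+R_2) = 18×220/690 = 5.74 V.
Assume saturation: I_D = (k_n/2)(V_GS − V_t)² with V_GS = V_G − I_D·R_S = 5.74 − 0.39·I_D.
Substituting gives 0.0662·I_D² − 2.51·I_D + 8.57 = 0, with roots I_D = 3.8 or 34.1 mA.
The root I_D = 34.1 mA gives V_GS = -7.55 V ≤ V_t, so take I_D = 3.8 mA.
Then V_GS = 4.26 V and V_DS = V_DD − I_D(R_D+R_S) = 18 − 3.8×1.39 = 12.7 V.
Saturation requires V_DS ≥ V_GS − V_t = 2.96 V; 12.7 ≥ 2.96 ✓.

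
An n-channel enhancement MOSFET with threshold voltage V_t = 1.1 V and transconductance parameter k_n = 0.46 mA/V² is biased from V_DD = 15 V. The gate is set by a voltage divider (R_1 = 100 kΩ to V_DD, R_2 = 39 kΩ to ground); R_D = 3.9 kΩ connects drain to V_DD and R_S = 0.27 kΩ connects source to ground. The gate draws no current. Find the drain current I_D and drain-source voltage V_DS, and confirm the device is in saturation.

I_D ≈ 1.6 mA, V_DS ≈ 8.2 V

V_G = V_DD·R_2/(R_1+R_2) = 15×39/139 = 4.21 V.
Assume saturation: I_D = (k_n/2)(V_GS − V_t)² with V_GS = V_G − I_D·R_S = 4.21 − 0.27·I_D.
Substituting gives 0.0168·I_D² − 1.39·I_D + 2.22 = 0, with roots I_D = 1.64 or 81 mA.
The root I_D = 81 mA gives V_GS = -17.7 V ≤ V_t, so take I_D = 1.64 mA.
Then V_GS = 3.77 V and V_DS = V_DD − I_D(R_D+R_S) = 15 − 1.64×4.17 = 8.18 V.
Saturation requires V_DS ≥ V_GS − V_t = 2.67 V; 8.18 ≥ 2.67 ✓.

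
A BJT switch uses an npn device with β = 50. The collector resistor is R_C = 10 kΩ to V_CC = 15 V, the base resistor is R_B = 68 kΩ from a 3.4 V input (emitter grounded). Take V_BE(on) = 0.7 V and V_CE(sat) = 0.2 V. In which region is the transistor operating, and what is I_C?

Assume active: I_B = (3.4 − 0.7)/68 = 0.0397 mA, giving I_C = β·I_B = 1.99 mA.
But then V_CE = 15 − 1.99×10 = -4.85 V < V_CE(sat) = 0.2 V — impossible in the active region.
So the transistor is saturated. With V_CE = 0.2 V, I_C = (V_CC − 0.2)/R_C = 14.8/10 = 1.48 mA.
Check: β·I_B = 1.99 mA > I_C = 1.48 mA, confirming saturation.

saturation; I_C ≈ 1.5 mA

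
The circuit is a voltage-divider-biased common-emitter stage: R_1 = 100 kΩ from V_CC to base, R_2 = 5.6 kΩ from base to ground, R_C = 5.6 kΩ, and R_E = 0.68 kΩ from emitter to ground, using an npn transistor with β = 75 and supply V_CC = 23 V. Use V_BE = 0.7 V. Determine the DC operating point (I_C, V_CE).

I_C ≈ 0.68 mA, V_CE ≈ 19 V

Thevenize the base divider: V_Th = V_CC·R_2/(R_1+R_2) = 23×5.6/106 = 1.22 V, R_Th = R_1‖R_2 = 5.3 kΩ.
Base-emitter loop: V_Th = I_B·R_Th + V_BE + (β+1)I_B·R_E, so I_B = (1.22 − 0.7) / (5.3 + 76×0.68) = 0.00912 mA.
I_C = β·I_B = 75×0.00912 = 0.684 mA, and I_E = (β+1)I_B = 0.693 mA.
V_CE = V_CC − I_C·R_C − I_E·R_E = 23 − 0.684×5.6 − 0.693×0.68 = 18.7 V.
V_CE = 18.7 V > 0.2 V confirms active-region operation.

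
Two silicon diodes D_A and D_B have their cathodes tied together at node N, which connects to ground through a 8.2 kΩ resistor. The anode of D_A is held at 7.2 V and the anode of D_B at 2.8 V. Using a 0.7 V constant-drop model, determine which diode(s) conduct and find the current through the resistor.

Assume both conduct. Then node N would need to be at both 7.2−0.7 = 6.5 V and 2.8−0.7 = 2.1 V, which is impossible.
Assume only D_A conducts: V_N = 7.2 − 0.7 = 6.5 V, so I_R = 6.5/8.2 = 0.793 mA.
Check D_B: its anode-to-cathode voltage is 2.8 − 6.5 = -3.7 V < 0.7 V, so it is off. The assumption is consistent.

Only D_A conducts; I_R ≈ 0.79 mA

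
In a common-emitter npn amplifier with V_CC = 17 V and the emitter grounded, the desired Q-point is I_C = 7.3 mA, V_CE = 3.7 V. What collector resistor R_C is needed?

Collector loop: V_CC = I_C·R_C + V_CE.
R_C = (V_CC − V_CE)/I_C = (17 − 3.7)/7.3 = 1.82 kΩ.

R_C ≈ 1.8 kΩ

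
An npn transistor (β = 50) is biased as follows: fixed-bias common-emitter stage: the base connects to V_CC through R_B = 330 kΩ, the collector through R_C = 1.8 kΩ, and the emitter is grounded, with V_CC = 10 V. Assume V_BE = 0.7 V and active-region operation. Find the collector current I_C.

Base loop: V_CC = I_B·R_B + V_BE, so I_B = (10 − 0.7)/330 kΩ = 0.0282 mA.
In the active region I_C = β·I_B = 50 × 0.0282 = 1.41 mA.
Collector loop: V_CE = V_CC − I_C·R_C = 10 − 1.41×1.8 = 7.46 V.
Since V_CE = 7.46 V > V_CE(sat) ≈ 0.2 V, the transistor is in the active region as assumed.

I_C ≈ 1.4 mA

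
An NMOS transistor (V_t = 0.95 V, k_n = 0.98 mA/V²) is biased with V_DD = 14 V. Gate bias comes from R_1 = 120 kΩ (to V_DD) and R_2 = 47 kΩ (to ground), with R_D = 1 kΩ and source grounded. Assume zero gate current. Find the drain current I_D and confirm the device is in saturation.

V_G = V_DD·R_2/(R_1+R_2) = 14×47/167 = 3.94 V. With the source grounded, V_GS = V_G = 3.94 V.
Assume saturation: I_D = (k_n/2)(V_GS − V_t)² = (0.98/2)×(3.94 − 0.95)² = 0.49×2.99² = 4.38 mA.
V_DS = V_DD − I_D·R_D = 14 − 4.38×1 = 9.62 V.
Saturation requires V_DS ≥ V_GS − V_t = 2.99 V; 9.62 ≥ 2.99 ✓.

I_D ≈ 4.4 mA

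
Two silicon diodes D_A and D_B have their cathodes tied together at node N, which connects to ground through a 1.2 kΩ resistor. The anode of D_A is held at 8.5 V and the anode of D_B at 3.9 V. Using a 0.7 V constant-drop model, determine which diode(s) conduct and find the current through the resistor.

Only D_A conducts; I_R ≈ 6.5 mA

Assume both conduct. Then node N would need to be at both 8.5−0.7 = 7.8 V and 3.9−0.7 = 3.2 V, which is impossible.
Assume only D_A conducts: V_N = 8.5 − 0.7 = 7.8 V, so I_R = 7.8/1.2 = 6.5 mA.
Check D_B: its anode-to-cathode voltage is 3.9 − 7.8 = -3.9 V < 0.7 V, so it is off. The assumption is consistent.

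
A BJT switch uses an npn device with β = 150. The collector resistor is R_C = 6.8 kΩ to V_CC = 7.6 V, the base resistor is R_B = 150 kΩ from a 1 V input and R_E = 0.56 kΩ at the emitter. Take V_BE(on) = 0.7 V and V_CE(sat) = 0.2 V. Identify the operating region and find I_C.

Assume active. Base-emitter loop: I_B = (V_BB − V_BE)/(R_B + (β+1)R_E) = (1 − 0.7)/(150 + 151×0.56) = 0.00128 mA.
I_C = β·I_B = 150×0.00128 = 0.192 mA.
V_CE = V_CC − I_C·R_C − I_E·R_E = 7.6 − 0.192×6.8 − 0.193×0.56 = 6.19 V > V_CE(sat), so the active-region assumption holds.

active; I_C ≈ 0.19 mA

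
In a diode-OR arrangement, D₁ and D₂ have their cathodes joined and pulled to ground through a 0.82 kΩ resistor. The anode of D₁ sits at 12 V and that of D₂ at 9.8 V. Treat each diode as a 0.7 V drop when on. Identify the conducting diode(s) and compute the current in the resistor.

Only D₁ conducts; I_R ≈ 14 mA

Assume both conduct. Then node N would need to be at both 12−0.7 = 11.3 V and 9.8−0.7 = 9.1 V, which is impossible.
Assume only D₁ conducts: V_N = 12 − 0.7 = 11.3 V, so I_R = 11.3/0.82 = 13.8 mA.
Check D₂: its anode-to-cathode voltage is 9.8 − 11.3 = -1.5 V < 0.7 V, so it is off. The assumption is consistent.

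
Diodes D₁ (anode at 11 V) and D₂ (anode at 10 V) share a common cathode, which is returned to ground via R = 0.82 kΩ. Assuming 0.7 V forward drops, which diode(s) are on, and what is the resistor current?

Only D₁ conducts; I_R ≈ 13 mA

Assume both conduct. Then node N would need to be at both 11−0.7 = 10.3 V and 10−0.7 = 9.3 V, which is impossible.
Assume only D₁ conducts: V_N = 11 − 0.7 = 10.3 V, so I_R = 10.3/0.82 = 12.6 mA.
Check D₂: its anode-to-cathode voltage is 10 − 10.3 = -0.3 V < 0.7 V, so it is off. The assumption is consistent.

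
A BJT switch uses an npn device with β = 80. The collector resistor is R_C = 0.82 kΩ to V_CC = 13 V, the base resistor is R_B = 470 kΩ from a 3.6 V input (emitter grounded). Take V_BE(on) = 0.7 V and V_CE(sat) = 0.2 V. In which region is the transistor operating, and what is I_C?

active; I_C ≈ 0.49 mA

Assume active. Base-emitter loop: I_B = (V_BB − V_BE)/R_B = (3.6 − 0.7)/470 = 0.00617 mA.
I_C = β·I_B = 80×0.00617 = 0.494 mA.
V_CE = V_CC − I_C·R_C = 13 − 0.494×0.82 = 12.6 V > V_CE(sat), so the active-region assumption holds.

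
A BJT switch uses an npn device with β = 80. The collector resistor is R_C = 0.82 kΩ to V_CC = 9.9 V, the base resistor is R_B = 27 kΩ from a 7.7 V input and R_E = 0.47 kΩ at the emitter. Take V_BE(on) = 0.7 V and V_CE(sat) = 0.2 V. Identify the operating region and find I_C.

saturation; I_C ≈ 7.5 mA

Assume active: I_B = (7.7 − 0.7)/(27 + 81×0.47) = 0.108 mA, I_C = β·I_B = 8.61 mA.
Then V_CE = 9.9 − 8.61×0.82 − 8.71×0.47 = -1.25 V < 0.2 V — the active assumption fails.
Re-solve with V_CE = 0.2 V. KCL at the emitter: V_E/R_E = (V_BB−0.7−V_E)/R_B + (V_CC−0.2−V_E)/R_C, giving V_E = 3.57 V.
I_C = (V_CC − 0.2 − V_E)/R_C = (9.7 − 3.57)/0.82 = 7.47 mA.
Check: I_B = (7 − 3.57)/27 = 0.127 mA, and β·I_B = 10.2 mA > I_C, confirming saturation.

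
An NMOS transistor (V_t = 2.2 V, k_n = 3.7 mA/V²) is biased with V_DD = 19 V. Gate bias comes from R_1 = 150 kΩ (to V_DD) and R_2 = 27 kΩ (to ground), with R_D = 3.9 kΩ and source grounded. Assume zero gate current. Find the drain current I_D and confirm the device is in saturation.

I_D ≈ 0.9 mA

V_G = V_DD·R_2/(R_1+R_2) = 19×27/177 = 2.9 V. With the source grounded, V_GS = V_G = 2.9 V.
Assume saturation: I_D = (k_n/2)(V_GS − V_t)² = (3.7/2)×(2.9 − 2.2)² = 1.85×0.698² = 0.902 mA.
V_DS = V_DD − I_D·R_D = 19 − 0.902×3.9 = 15.5 V.
Saturation requires V_DS ≥ V_GS − V_t = 0.698 V; 15.5 ≥ 0.698 ✓.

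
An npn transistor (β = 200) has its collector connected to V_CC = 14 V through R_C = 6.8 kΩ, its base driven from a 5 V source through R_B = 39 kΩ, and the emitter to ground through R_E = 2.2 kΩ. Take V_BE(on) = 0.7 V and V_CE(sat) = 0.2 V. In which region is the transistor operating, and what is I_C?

saturation; I_C ≈ 1.5 mA

Assume active: I_B = (5 − 0.7)/(39 + 201×2.2) = 0.00894 mA, I_C = β·I_B = 1.79 mA.
Then V_CE = 14 − 1.79×6.8 − 1.8×2.2 = -2.1 V < 0.2 V — the active assumption fails.
Re-solve with V_CE = 0.2 V. KCL at the emitter: V_E/R_E = (V_BB−0.7−V_E)/R_B + (V_CC−0.2−V_E)/R_C, giving V_E = 3.41 V.
I_C = (V_CC − 0.2 − V_E)/R_C = (13.8 − 3.41)/6.8 = 1.53 mA.
Check: I_B = (4.3 − 3.41)/39 = 0.0228 mA, and β·I_B = 4.56 mA > I_C, confirming saturation.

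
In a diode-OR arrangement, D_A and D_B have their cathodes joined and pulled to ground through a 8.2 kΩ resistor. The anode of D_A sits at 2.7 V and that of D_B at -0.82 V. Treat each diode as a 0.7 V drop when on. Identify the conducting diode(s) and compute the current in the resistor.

Only D_A conducts; I_R ≈ 0.24 mA

Assume both conduct. Then node N would need to be at both 2.7−0.7 = 2 V and -0.82−0.7 = -1.52 V, which is impossible.
Assume only D_A conducts: V_N = 2.7 − 0.7 = 2 V, so I_R = 2/8.2 = 0.244 mA.
Check D_B: its anode-to-cathode voltage is -0.82 − 2 = -2.82 V < 0.7 V, so it is off. The assumption is consistent.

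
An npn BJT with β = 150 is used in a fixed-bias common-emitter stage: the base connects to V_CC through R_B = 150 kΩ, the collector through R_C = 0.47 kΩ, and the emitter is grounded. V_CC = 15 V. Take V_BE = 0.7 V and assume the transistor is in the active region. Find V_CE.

Base loop: V_CC = I_B·R_B + V_BE, so I_B = (15 − 0.7)/150 kΩ = 0.0953 mA.
In the active region I_C = β·I_B = 150 × 0.0953 = 14.3 mA.
Collector loop: V_CE = V_CC − I_C·R_C = 15 − 14.3×0.47 = 8.28 V.
Since V_CE = 8.28 V > V_CE(sat) ≈ 0.2 V, the transistor is in the active region as assumed.

V_CE ≈ 8.3 V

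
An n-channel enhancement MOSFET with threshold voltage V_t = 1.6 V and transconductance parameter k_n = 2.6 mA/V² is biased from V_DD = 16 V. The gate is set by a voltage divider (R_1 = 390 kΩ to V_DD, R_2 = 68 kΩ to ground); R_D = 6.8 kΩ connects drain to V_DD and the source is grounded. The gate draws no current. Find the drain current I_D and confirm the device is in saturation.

V_G = V_DD·R_2/(R_1+R_2) = 16×68/458 = 2.38 V. With the source grounded, V_GS = V_G = 2.38 V.
Assume saturation: I_D = (k_n/2)(V_GS − V_t)² = (2.6/2)×(2.38 − 1.6)² = 1.3×0.776² = 0.782 mA.
V_DS = V_DD − I_D·R_D = 16 − 0.782×6.8 = 10.7 V.
Saturation requires V_DS ≥ V_GS − V_t = 0.776 V; 10.7 ≥ 0.776 ✓.

I_D ≈ 0.78 mA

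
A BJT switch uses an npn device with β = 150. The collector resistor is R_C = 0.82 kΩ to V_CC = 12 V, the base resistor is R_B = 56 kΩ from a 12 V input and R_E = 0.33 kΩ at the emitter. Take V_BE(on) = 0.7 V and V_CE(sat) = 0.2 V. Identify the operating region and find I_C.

Assume active: I_B = (12 − 0.7)/(56 + 151×0.33) = 0.107 mA, I_C = β·I_B = 16 mA.
Then V_CE = 12 − 16×0.82 − 16.1×0.33 = -6.45 V < 0.2 V — the active assumption fails.
Re-solve with V_CE = 0.2 V. KCL at the emitter: V_E/R_E = (V_BB−0.7−V_E)/R_B + (V_CC−0.2−V_E)/R_C, giving V_E = 3.42 V.
I_C = (V_CC − 0.2 − V_E)/R_C = (11.8 − 3.42)/0.82 = 10.2 mA.
Check: I_B = (11.3 − 3.42)/56 = 0.141 mA, and β·I_B = 21.1 mA > I_C, confirming saturation.

saturation; I_C ≈ 10 mA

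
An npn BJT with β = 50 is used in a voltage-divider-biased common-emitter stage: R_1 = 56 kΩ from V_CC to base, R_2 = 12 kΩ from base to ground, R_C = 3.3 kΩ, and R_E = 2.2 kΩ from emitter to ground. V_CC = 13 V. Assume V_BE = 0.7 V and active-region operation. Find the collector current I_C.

I_C ≈ 0.65 mA

Thevenize the base divider: V_Th = V_CC·R_2/(R_1+R_2) = 13×12/68 = 2.29 V, R_Th = R_1‖R_2 = 9.88 kΩ.
Base-emitter loop: V_Th = I_B·R_Th + V_BE + (β+1)I_B·R_E, so I_B = (2.29 − 0.7) / (9.88 + 51×2.2) = 0.0131 mA.
I_C = β·I_B = 50×0.0131 = 0.653 mA, and I_E = (β+1)I_B = 0.666 mA.
V_CE = V_CC − I_C·R_C − I_E·R_E = 13 − 0.653×3.3 − 0.666×2.2 = 9.38 V.
V_CE = 9.38 V > 0.2 V confirms active-region operation.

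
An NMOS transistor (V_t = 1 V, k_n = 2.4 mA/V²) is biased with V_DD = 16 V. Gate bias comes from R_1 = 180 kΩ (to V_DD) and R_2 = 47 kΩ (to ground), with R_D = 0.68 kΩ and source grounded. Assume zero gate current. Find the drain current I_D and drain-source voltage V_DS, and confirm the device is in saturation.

I_D ≈ 6.4 mA, V_DS ≈ 12 V

V_G = V_DD·R_2/(R_1+R_2) = 16×47/227 = 3.31 V. With the source grounded, V_GS = V_G = 3.31 V.
Assume saturation: I_D = (k_n/2)(V_GS − V_t)² = (2.4/2)×(3.31 − 1)² = 1.2×2.31² = 6.42 mA.
V_DS = V_DD − I_D·R_D = 16 − 6.42×0.68 = 11.6 V.
Saturation requires V_DS ≥ V_GS − V_t = 2.31 V; 11.6 ≥ 2.31 ✓.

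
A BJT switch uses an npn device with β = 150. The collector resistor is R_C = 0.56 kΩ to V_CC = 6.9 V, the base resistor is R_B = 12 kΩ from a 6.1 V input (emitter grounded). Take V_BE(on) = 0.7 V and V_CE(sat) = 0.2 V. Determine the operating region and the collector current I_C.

Assume active: I_B = (6.1 − 0.7)/12 = 0.45 mA, giving I_C = β·I_B = 67.5 mA.
But then V_CE = 6.9 − 67.5×0.56 = -30.9 V < V_CE(sat) = 0.2 V — impossible in the active region.
So the transistor is saturated. With V_CE = 0.2 V, I_C = (V_CC − 0.2)/R_C = 6.7/0.56 = 12 mA.
Check: β·I_B = 67.5 mA > I_C = 12 mA, confirming saturation.

saturation; I_C ≈ 12 mA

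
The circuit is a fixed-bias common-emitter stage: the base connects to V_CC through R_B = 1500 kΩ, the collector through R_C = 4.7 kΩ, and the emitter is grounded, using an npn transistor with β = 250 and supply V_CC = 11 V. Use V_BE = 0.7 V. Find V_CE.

V_CE ≈ 2.9 V

Base loop: V_CC = I_B·R_B + V_BE, so I_B = (11 − 0.7)/1500 kΩ = 0.00687 mA.
In the active region I_C = β·I_B = 250 × 0.00687 = 1.72 mA.
Collector loop: V_CE = V_CC − I_C·R_C = 11 − 1.72×4.7 = 2.93 V.
Since V_CE = 2.93 V > V_CE(sat) ≈ 0.2 V, the transistor is in the active region as assumed.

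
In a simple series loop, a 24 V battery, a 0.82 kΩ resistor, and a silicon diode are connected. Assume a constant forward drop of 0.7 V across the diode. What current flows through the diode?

I ≈ 28 mA

KVL around the loop: 24 = V_D + I·R = 0.7 + I × 0.82 kΩ.
So I = (24 − 0.7) / 0.82 kΩ = 23.3 / 0.82 = 28.4 mA.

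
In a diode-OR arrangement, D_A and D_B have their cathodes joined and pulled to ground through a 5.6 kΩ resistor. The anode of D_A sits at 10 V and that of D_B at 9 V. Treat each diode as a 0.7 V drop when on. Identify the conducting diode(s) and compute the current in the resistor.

Only D_A conducts; I_R ≈ 1.7 mA

Assume both conduct. Then node N would need to be at both 10−0.7 = 9.3 V and 9−0.7 = 8.3 V, which is impossible.
Assume only D_A conducts: V_N = 10 − 0.7 = 9.3 V, so I_R = 9.3/5.6 = 1.66 mA.
Check D_B: its anode-to-cathode voltage is 9 − 9.3 = -0.3 V < 0.7 V, so it is off. The assumption is consistent.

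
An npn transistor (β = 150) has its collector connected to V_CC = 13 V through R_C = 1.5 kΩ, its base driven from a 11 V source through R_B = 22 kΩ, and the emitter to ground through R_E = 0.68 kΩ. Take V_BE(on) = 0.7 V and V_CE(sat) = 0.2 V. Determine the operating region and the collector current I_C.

saturation; I_C ≈ 5.8 mA

Assume active: I_B = (11 − 0.7)/(22 + 151×0.68) = 0.0826 mA, I_C = β·I_B = 12.4 mA.
Then V_CE = 13 − 12.4×1.5 − 12.5×0.68 = -14.1 V < 0.2 V — the active assumption fails.
Re-solve with V_CE = 0.2 V. KCL at the emitter: V_E/R_E = (V_BB−0.7−V_E)/R_B + (V_CC−0.2−V_E)/R_C, giving V_E = 4.12 V.
I_C = (V_CC − 0.2 − V_E)/R_C = (12.8 − 4.12)/1.5 = 5.78 mA.
Check: I_B = (10.3 − 4.12)/22 = 0.281 mA, and β·I_B = 42.1 mA > I_C, confirming saturation.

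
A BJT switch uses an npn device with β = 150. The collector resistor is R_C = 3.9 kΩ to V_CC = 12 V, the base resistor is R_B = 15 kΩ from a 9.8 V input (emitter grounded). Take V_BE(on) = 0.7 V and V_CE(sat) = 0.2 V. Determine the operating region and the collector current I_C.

saturation; I_C ≈ 3 mA

Assume active: I_B = (9.8 − 0.7)/15 = 0.607 mA, giving I_C = β·I_B = 91 mA.
But then V_CE = 12 − 91×3.9 = -343 V < V_CE(sat) = 0.2 V — impossible in the active region.
So the transistor is saturated. With V_CE = 0.2 V, I_C = (V_CC − 0.2)/R_C = 11.8/3.9 = 3.03 mA.
Check: β·I_B = 91 mA > I_C = 3.03 mA, confirming saturation.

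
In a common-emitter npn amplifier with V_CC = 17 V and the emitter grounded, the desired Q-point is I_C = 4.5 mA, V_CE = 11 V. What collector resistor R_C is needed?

R_C ≈ 1.3 kΩ

Collector loop: V_CC = I_C·R_C + V_CE.
R_C = (V_CC − V_CE)/I_C = (17 − 11)/4.5 = 1.33 kΩ.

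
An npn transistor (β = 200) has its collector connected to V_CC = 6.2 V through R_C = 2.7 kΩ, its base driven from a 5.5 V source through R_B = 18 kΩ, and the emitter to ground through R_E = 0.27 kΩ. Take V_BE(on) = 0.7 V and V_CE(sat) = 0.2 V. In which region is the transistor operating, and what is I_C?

Assume active: I_B = (5.5 − 0.7)/(18 + 201×0.27) = 0.0664 mA, I_C = β·I_B = 13.3 mA.
Then V_CE = 6.2 − 13.3×2.7 − 13.3×0.27 = -33.3 V < 0.2 V — the active assumption fails.
Re-solve with V_CE = 0.2 V. KCL at the emitter: V_E/R_E = (V_BB−0.7−V_E)/R_B + (V_CC−0.2−V_E)/R_C, giving V_E = 0.603 V.
I_C = (V_CC − 0.2 − V_E)/R_C = (6 − 0.603)/2.7 = 2 mA.
Check: I_B = (4.8 − 0.603)/18 = 0.233 mA, and β·I_B = 46.6 mA > I_C, confirming saturation.

saturation; I_C ≈ 2 mA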